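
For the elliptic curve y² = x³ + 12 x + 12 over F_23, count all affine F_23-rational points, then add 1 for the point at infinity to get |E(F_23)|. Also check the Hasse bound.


Affine points = {(0, 9), (0, 14), (1, 5), (1, 18), (3, 11), (3, 12), (4, 3), (4, 20), (5, 6), (5, 17), (6, 1), (6, 22), (7, 5), (7, 18), (11, 7), (11, 16), (14, 7), (14, 16), (15, 5), (15, 18), (17, 0), (20, 8), (20, 15), (21, 7), (21, 16)}; affine count = 25; |E(F_23)| = 26.

Discriminant check: Δ ∝ 4a³ + 27b² = 4·12³ + 27·12² = 4·1728 + 27·144 ≡ 13 (mod 23). Nonzero ⇒ E is nonsingular.
For each x ∈ F_23, compute rhs = x³ + 12·x + 12 mod 23, then count y ∈ F_23 with y² ≡ rhs.
  x = 0: rhs = 12, matching y values: 9, 14 (2 points).
  x = 1: rhs = 2, matching y values: 5, 18 (2 points).
  x = 2: rhs = 21, matching y values: none (0 points).
  x = 3: rhs = 6, matching y values: 11, 12 (2 points).
  x = 4: rhs = 9, matching y values: 3, 20 (2 points).
  x = 5: rhs = 13, matching y values: 6, 17 (2 points).
  x = 6: rhs = 1, matching y values: 1, 22 (2 points).
  x = 7: rhs = 2, matching y values: 5, 18 (2 points).
  x = 8: rhs = 22, matching y values: none (0 points).
  x = 9: rhs = 21, matching y values: none (0 points).
  x = 10: rhs = 5, matching y values: none (0 points).
  x = 11: rhs = 3, matching y values: 7, 16 (2 points).
  x = 12: rhs = 21, matching y values: none (0 points).
  x = 13: rhs = 19, matching y values: none (0 points).
  x = 14: rhs = 3, matching y values: 7, 16 (2 points).
  x = 15: rhs = 2, matching y values: 5, 18 (2 points).
  x = 16: rhs = 22, matching y values: none (0 points).
  x = 17: rhs = 0, matching y values: 0 (1 points).
  x = 18: rhs = 11, matching y values: none (0 points).
  x = 19: rhs = 15, matching y values: none (0 points).
  x = 20: rhs = 18, matching y values: 8, 15 (2 points).
  x = 21: rhs = 3, matching y values: 7, 16 (2 points).
  x = 22: rhs = 22, matching y values: none (0 points).
Total affine count: 25.
Full point count |E(F_23)| = 25 + 1 = 26.
Hasse bound: |26 − (23+1)| = |2| = 2 ≤ 2√23 ≈ 9.5917 ✓.


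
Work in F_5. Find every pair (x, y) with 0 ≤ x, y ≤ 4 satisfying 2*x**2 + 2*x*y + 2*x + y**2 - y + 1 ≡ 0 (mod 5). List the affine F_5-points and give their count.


Affine F_5-points: {(1, 0), (1, 4), (3, 0), (4, 4)}; count = 4.

For each of the 25 pairs (x, y) ∈ F_5², evaluate f(x, y) mod 5. Record the zeros.
  x = 0: [0↦1, 1↦1, 2↦3, 3↦2, 4↦3]  zeros at y ∈ ∅
  x = 1: [0↦0, 1↦2, 2↦1, 3↦2, 4↦0]  zeros at y ∈ {0, 4}
  x = 2: [0↦3, 1↦2, 2↦3, 3↦1, 4↦1]  zeros at y ∈ ∅
  x = 3: [0↦0, 1↦1, 2↦4, 3↦4, 4↦1]  zeros at y ∈ {0}
  x = 4: [0↦1, 1↦4, 2↦4, 3↦1, 4↦0]  zeros at y ∈ {4}
Collecting zeros: affine points = {(1, 0), (1, 4), (3, 0), (4, 4)}.
Total count |C(F_5)_aff| = 4.


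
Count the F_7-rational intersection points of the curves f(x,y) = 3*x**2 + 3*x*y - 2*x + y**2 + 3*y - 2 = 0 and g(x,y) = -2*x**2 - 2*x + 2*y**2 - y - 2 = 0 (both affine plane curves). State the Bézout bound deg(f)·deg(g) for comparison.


Common zeros: ∅; count = 0; Bézout bound = 4.

deg(f) = 2, deg(g) = 2, so Bézout bound = 4.
Scan x ∈ F_7. For each x, list the y ∈ F_7 with f(x, y) ≡ 0 and those with g(x, y) ≡ 0 (mod 7); the common zeros in that column are the intersection.
  x = 0: f ≡ 0 at y ∈ ∅; g ≡ 0 at y ∈ ∅; common: ∅.
  x = 1: f ≡ 0 at y ∈ ∅; g ≡ 0 at y ∈ {2}; common: ∅.
  x = 2: f ≡ 0 at y ∈ {2, 3}; g ≡ 0 at y ∈ {0, 4}; common: ∅.
  x = 3: f ≡ 0 at y ∈ ∅; g ≡ 0 at y ∈ ∅; common: ∅.
  x = 4: f ≡ 0 at y ∈ ∅; g ≡ 0 at y ∈ {0, 4}; common: ∅.
  x = 5: f ≡ 0 at y ∈ {0, 3}; g ≡ 0 at y ∈ {2}; common: ∅.
  x = 6: f ≡ 0 at y ∈ {2, 5}; g ≡ 0 at y ∈ ∅; common: ∅.
Collecting: common zeros = ∅, so the count is 0.
Comparison with the Bézout bound: 0 ≤ 4 = deg(f)·deg(g), as expected for curves with no common component (the affine F_7-count falls short of the bound because intersections may lie at infinity, over extension fields, or carry multiplicity).


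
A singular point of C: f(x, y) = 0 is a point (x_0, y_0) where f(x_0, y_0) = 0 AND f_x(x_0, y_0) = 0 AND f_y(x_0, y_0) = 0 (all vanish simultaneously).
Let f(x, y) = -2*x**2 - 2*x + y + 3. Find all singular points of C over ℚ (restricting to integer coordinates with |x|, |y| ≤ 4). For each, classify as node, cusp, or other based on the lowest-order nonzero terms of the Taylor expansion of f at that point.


No singular points in the scanned grid; C is smooth there.

Compute partial derivatives:
  f_x = -4*x - 2.
  f_y = 1.
f_y = 1 is a nonzero constant, so f_y never vanishes: no point (x, y) can satisfy f = f_x = f_y = 0. In particular no (x, y) ∈ {−4, ..., 4}² is singular; the curve is smooth.


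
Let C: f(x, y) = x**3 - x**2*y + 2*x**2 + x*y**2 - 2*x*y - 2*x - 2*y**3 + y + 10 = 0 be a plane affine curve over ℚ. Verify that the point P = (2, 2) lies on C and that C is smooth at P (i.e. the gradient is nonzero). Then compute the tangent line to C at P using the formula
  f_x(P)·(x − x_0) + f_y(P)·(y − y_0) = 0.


Tangent line at P: 10*x - 23*y + 26 = 0.

Step 1: f(2, 2) = 0, so P lies on C.
Step 2: partial derivatives
  f_x(x, y) = 3*x**2 - 2*x*y + 4*x + y**2 - 2*y - 2, f_y(x, y) = -x**2 + 2*x*y - 2*x - 6*y**2 + 1.
  f_x(P) = 10, f_y(P) = -23 (gradient nonzero, so P is smooth).
Step 3: tangent line at P: 10·(x − 2) + -23·(y − 2) = 0.
Expanding: 10*x - 23*y + 26 = 0.


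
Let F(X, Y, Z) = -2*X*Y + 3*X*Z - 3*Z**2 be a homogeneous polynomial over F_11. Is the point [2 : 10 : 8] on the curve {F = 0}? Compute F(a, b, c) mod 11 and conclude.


F(2,10,8) ≡ 3 (mod 11); P is NOT on the curve.

Evaluate F(2, 10, 8) term-by-term (mod 11).
  -2*X*Y ↦ -2·2·10·1 = -40
  3*X*Z ↦ 3·2·1·8 = 48
  -3*Z**2 ↦ -3·1·1·64 = -192
Sum: F(2, 10, 8) = (-40) + (48) + (-192) = -184.
Reducing mod 11: -184 ≡ 3 (mod 11).
Since F(a, b, c) ≡ 3 ≠ 0 (mod 11), P does NOT lie on the curve.


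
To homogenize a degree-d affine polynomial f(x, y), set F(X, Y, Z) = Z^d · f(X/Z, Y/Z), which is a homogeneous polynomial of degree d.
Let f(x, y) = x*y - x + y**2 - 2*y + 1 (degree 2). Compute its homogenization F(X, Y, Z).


F(X, Y, Z) = X*Y - X*Z + Y**2 - 2*Y*Z + Z**2

deg(f) = 2.
Substitute x = X/Z, y = Y/Z into f, then multiply by Z^2.
  monomial 1·x^1·y^1 ↦ 1·X^1·Y^1·Z^0.
  monomial -1·x^1·y^0 ↦ -1·X^1·Y^0·Z^1.
  monomial 1·x^0·y^2 ↦ 1·X^0·Y^2·Z^0.
  monomial -2·x^0·y^1 ↦ -2·X^0·Y^1·Z^1.
  monomial 1·x^0·y^0 ↦ 1·X^0·Y^0·Z^2.
Collecting: F(X, Y, Z) = X*Y - X*Z + Y**2 - 2*Y*Z + Z**2.


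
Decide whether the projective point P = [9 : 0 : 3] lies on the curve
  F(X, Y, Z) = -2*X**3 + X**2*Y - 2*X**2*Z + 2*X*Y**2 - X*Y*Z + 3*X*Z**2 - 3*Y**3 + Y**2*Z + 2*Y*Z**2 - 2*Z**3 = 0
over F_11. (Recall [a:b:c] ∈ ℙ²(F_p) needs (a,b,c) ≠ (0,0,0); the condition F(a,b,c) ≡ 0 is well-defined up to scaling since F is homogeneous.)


F(9,0,3) ≡ 5 (mod 11); P is NOT on the curve.

Evaluate F(9, 0, 3) term-by-term (mod 11).
  -2*X**3 ↦ -2·729·1·1 = -1458
  X**2*Y ↦ 1·81·0·1 = 0
  -2*X**2*Z ↦ -2·81·1·3 = -486
  2*X*Y**2 ↦ 2·9·0·1 = 0
  -X*Y*Z ↦ -1·9·0·3 = 0
  3*X*Z**2 ↦ 3·9·1·9 = 243
  -3*Y**3 ↦ -3·1·0·1 = 0
  Y**2*Z ↦ 1·1·0·3 = 0
  2*Y*Z**2 ↦ 2·1·0·9 = 0
  -2*Z**3 ↦ -2·1·1·27 = -54
Sum: F(9, 0, 3) = (-1458) + (0) + (-486) + (0) + (0) + (243) + (0) + (0) + (0) + (-54) = -1755.
Reducing mod 11: -1755 ≡ 5 (mod 11).
Since F(a, b, c) ≡ 5 ≠ 0 (mod 11), P does NOT lie on the curve.


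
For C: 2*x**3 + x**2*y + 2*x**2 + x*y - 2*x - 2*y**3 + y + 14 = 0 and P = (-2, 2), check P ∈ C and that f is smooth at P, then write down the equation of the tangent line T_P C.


Tangent line at P: 8*x - 21*y + 58 = 0.

Step 1: f(-2, 2) = 0, so P lies on C.
Step 2: partial derivatives
  f_x(x, y) = 6*x**2 + 2*x*y + 4*x + y - 2, f_y(x, y) = x**2 + x - 6*y**2 + 1.
  f_x(P) = 8, f_y(P) = -21 (gradient nonzero, so P is smooth).
Step 3: tangent line at P: 8·(x − -2) + -21·(y − 2) = 0.
Expanding: 8*x - 21*y + 58 = 0.


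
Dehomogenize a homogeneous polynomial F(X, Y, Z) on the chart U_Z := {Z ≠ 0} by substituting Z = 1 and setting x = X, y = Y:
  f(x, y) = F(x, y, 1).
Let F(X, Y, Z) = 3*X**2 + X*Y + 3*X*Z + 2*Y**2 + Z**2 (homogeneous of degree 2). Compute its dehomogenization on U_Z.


f(x, y) = 3*x**2 + x*y + 3*x + 2*y**2 + 1

On U_Z we set Z = 1. Each monomial c·X^i·Y^j·Z^k in F becomes c·x^i·y^j·1^k = c·x^i·y^j.
Substituting Z = 1: F(X, Y, 1) = 3*x**2 + x*y + 3*x + 2*y**2 + 1.
Note: deg(f) ≤ deg(F) = 2; strict inequality happens when F is divisible by Z (lost terms).


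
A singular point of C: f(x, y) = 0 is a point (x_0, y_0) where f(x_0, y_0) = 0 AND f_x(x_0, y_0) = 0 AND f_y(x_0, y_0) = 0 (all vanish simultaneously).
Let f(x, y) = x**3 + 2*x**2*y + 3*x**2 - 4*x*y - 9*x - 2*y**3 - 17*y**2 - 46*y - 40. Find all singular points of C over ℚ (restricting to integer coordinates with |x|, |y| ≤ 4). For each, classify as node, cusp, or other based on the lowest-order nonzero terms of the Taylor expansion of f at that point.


Singular points: {(1, -3)}; classification: cusp.

Compute partial derivatives:
  f_x = 3*x**2 + 4*x*y + 6*x - 4*y - 9.
  f_y = 2*x**2 - 4*x - 6*y**2 - 34*y - 46.
Scan x_0 ∈ {−4, ..., 4}. For each x_0, f_y(x_0, y) is a polynomial in y; find its integer roots y ∈ {−4, ..., 4}, then test f_x and f at those candidates.
  x = -4: f_y(-4, y) = -6*y**2 - 34*y + 2; no integer root y with |y| ≤ 4.
  x = -3: f_y(-3, y) = -6*y**2 - 34*y - 16; no integer root y with |y| ≤ 4.
  x = -2: f_y(-2, y) = -6*y**2 - 34*y - 30; no integer root y with |y| ≤ 4.
  x = -1: f_y(-1, y) = -6*y**2 - 34*y - 40; vanishes at y ∈ {-4}. (-1, -4): f_x = 20 ≠ 0.
  x = 0: f_y(0, y) = -6*y**2 - 34*y - 46; no integer root y with |y| ≤ 4.
  x = 1: f_y(1, y) = -6*y**2 - 34*y - 48; vanishes at y ∈ {-3}. (1, -3): f_x = 0, f = 0 — SINGULAR.
  x = 2: f_y(2, y) = -6*y**2 - 34*y - 46; no integer root y with |y| ≤ 4.
  x = 3: f_y(3, y) = -6*y**2 - 34*y - 40; vanishes at y ∈ {-4}. (3, -4): f_x = 4 ≠ 0.
  x = 4: f_y(4, y) = -6*y**2 - 34*y - 30; no integer root y with |y| ≤ 4.
Only singular point on the grid: (1, -3).
Classify: substitute x = 1 + u, y = -3 + v and expand: f = u**3 + 2*u**2*v - 2*v**3 + v**2.
No constant or linear terms (consistent with a singular point). Quadratic part: v**2. Cubic part: u**3 + 2*u**2*v - 2*v**3.
The quadratic part v**2 is a perfect square, so there is a single (double) tangent line v = 0, i.e. y = -3. Restricting the cubic part to that line (v = 0) leaves u**3 ≠ 0, so f is not divisible by v and the branch is v² ≈ -u**3 to lowest order — this is a cusp.
Classification: cusp.


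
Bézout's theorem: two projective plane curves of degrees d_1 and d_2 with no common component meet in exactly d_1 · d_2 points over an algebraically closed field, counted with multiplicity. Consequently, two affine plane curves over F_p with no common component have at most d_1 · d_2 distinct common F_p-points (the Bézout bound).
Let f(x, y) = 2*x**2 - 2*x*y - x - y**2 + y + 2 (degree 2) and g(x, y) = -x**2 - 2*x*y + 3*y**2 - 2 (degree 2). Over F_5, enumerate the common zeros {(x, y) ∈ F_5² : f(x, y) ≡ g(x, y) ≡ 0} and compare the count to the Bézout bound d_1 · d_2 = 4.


Common zeros: {(0, 2), (4, 3)}; count = 2; Bézout bound = 4.

deg(f) = 2, deg(g) = 2, so Bézout bound = 4.
Scan x ∈ F_5. For each x, list the y ∈ F_5 with f(x, y) ≡ 0 and those with g(x, y) ≡ 0 (mod 5); the common zeros in that column are the intersection.
  x = 0: f ≡ 0 at y ∈ {2, 4}; g ≡ 0 at y ∈ {2, 3}; common: {2}.
  x = 1: f ≡ 0 at y ∈ ∅; g ≡ 0 at y ∈ {2}; common: ∅.
  x = 2: f ≡ 0 at y ∈ {3, 4}; g ≡ 0 at y ∈ ∅; common: ∅.
  x = 3: f ≡ 0 at y ∈ ∅; g ≡ 0 at y ∈ ∅; common: ∅.
  x = 4: f ≡ 0 at y ∈ {0, 3}; g ≡ 0 at y ∈ {3}; common: {3}.
Collecting: common zeros = {(0, 2), (4, 3)}, so the count is 2.
Comparison with the Bézout bound: 2 ≤ 4 = deg(f)·deg(g), as expected for curves with no common component (the affine F_5-count falls short of the bound because intersections may lie at infinity, over extension fields, or carry multiplicity).


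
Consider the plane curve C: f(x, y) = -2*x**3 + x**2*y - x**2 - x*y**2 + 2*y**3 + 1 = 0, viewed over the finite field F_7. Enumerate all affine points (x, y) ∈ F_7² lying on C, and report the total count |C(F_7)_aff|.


Affine F_7-points: {(1, 1), (4, 3), (5, 1), (5, 4), (6, 6)}; count = 5.

For each of the 49 pairs (x, y) ∈ F_7², evaluate f(x, y) mod 7. Record the zeros.
  x = 0: [0↦1, 1↦3, 2↦3, 3↦6, 4↦3, 5↦6, 6↦6]  zeros at y ∈ ∅
  x = 1: [0↦5, 1↦0, 2↦5, 3↦4, 4↦2, 5↦4, 6↦1]  zeros at y ∈ {1}
  x = 2: [0↦2, 1↦6, 2↦4, 3↦1, 4↦2, 5↦5, 6↦1]  zeros at y ∈ ∅
  x = 3: [0↦1, 1↦2, 2↦2, 3↦6, 4↦5, 5↦4, 6↦1]  zeros at y ∈ ∅
  x = 4: [0↦4, 1↦4, 2↦1, 3↦0, 4↦6, 5↦3, 6↦3]  zeros at y ∈ {3}
  x = 5: [0↦6, 1↦0, 2↦3, 3↦6, 4↦0, 5↦4, 6↦2]  zeros at y ∈ {1, 4}
  x = 6: [0↦2, 1↦6, 2↦3, 3↦5, 4↦3, 5↦2, 6↦0]  zeros at y ∈ {6}
Collecting zeros: affine points = {(1, 1), (4, 3), (5, 1), (5, 4), (6, 6)}.
Total count |C(F_7)_aff| = 5.


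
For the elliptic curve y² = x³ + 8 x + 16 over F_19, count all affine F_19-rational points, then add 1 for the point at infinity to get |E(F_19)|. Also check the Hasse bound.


Affine points = {(0, 4), (0, 15), (1, 5), (1, 14), (4, 6), (4, 13), (7, 4), (7, 15), (9, 0), (12, 4), (12, 15), (17, 7), (17, 12), (18, 8), (18, 11)}; affine count = 15; |E(F_19)| = 16.

Discriminant check: Δ ∝ 4a³ + 27b² = 4·8³ + 27·16² = 4·512 + 27·256 ≡ 11 (mod 19). Nonzero ⇒ E is nonsingular.
For each x ∈ F_19, compute rhs = x³ + 8·x + 16 mod 19, then count y ∈ F_19 with y² ≡ rhs.
  x = 0: rhs = 16, matching y values: 4, 15 (2 points).
  x = 1: rhs = 6, matching y values: 5, 14 (2 points).
  x = 2: rhs = 2, matching y values: none (0 points).
  x = 3: rhs = 10, matching y values: none (0 points).
  x = 4: rhs = 17, matching y values: 6, 13 (2 points).
  x = 5: rhs = 10, matching y values: none (0 points).
  x = 6: rhs = 14, matching y values: none (0 points).
  x = 7: rhs = 16, matching y values: 4, 15 (2 points).
  x = 8: rhs = 3, matching y values: none (0 points).
  x = 9: rhs = 0, matching y values: 0 (1 points).
  x = 10: rhs = 13, matching y values: none (0 points).
  x = 11: rhs = 10, matching y values: none (0 points).
  x = 12: rhs = 16, matching y values: 4, 15 (2 points).
  x = 13: rhs = 18, matching y values: none (0 points).
  x = 14: rhs = 3, matching y values: none (0 points).
  x = 15: rhs = 15, matching y values: none (0 points).
  x = 16: rhs = 3, matching y values: none (0 points).
  x = 17: rhs = 11, matching y values: 7, 12 (2 points).
  x = 18: rhs = 7, matching y values: 8, 11 (2 points).
Total affine count: 15.
Full point count |E(F_19)| = 15 + 1 = 16.
Hasse bound: |16 − (19+1)| = |-4| = 4 ≤ 2√19 ≈ 8.7178 ✓.


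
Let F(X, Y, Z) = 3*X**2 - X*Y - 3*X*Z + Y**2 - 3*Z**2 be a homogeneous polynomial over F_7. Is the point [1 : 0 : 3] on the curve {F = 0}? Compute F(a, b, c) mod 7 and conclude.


F(1,0,3) ≡ 2 (mod 7); P is NOT on the curve.

Evaluate F(1, 0, 3) term-by-term (mod 7).
  3*X**2 ↦ 3·1·1·1 = 3
  -X*Y ↦ -1·1·0·1 = 0
  -3*X*Z ↦ -3·1·1·3 = -9
  Y**2 ↦ 1·1·0·1 = 0
  -3*Z**2 ↦ -3·1·1·9 = -27
Sum: F(1, 0, 3) = (3) + (0) + (-9) + (0) + (-27) = -33.
Reducing mod 7: -33 ≡ 2 (mod 7).
Since F(a, b, c) ≡ 2 ≠ 0 (mod 7), P does NOT lie on the curve.


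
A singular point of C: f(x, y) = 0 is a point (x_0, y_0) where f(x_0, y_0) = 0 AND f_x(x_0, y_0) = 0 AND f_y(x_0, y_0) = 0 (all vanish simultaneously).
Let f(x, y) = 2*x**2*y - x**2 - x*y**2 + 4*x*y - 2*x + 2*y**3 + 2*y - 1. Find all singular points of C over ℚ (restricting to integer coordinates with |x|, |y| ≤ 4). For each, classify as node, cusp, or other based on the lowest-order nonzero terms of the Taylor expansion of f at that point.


Singular points: {(-1, 0)}; classification: node.

Compute partial derivatives:
  f_x = 4*x*y - 2*x - y**2 + 4*y - 2.
  f_y = 2*x**2 - 2*x*y + 4*x + 6*y**2 + 2.
Scan x_0 ∈ {−4, ..., 4}. For each x_0, f_y(x_0, y) is a polynomial in y; find its integer roots y ∈ {−4, ..., 4}, then test f_x and f at those candidates.
  x = -4: f_y(-4, y) = 6*y**2 + 8*y + 18; no integer root y with |y| ≤ 4.
  x = -3: f_y(-3, y) = 6*y**2 + 6*y + 8; no integer root y with |y| ≤ 4.
  x = -2: f_y(-2, y) = 6*y**2 + 4*y + 2; no integer root y with |y| ≤ 4.
  x = -1: f_y(-1, y) = 6*y**2 + 2*y; vanishes at y ∈ {0}. (-1, 0): f_x = 0, f = 0 — SINGULAR.
  x = 0: f_y(0, y) = 6*y**2 + 2; no integer root y with |y| ≤ 4.
  x = 1: f_y(1, y) = 6*y**2 - 2*y + 8; no integer root y with |y| ≤ 4.
  x = 2: f_y(2, y) = 6*y**2 - 4*y + 18; no integer root y with |y| ≤ 4.
  x = 3: f_y(3, y) = 6*y**2 - 6*y + 32; no integer root y with |y| ≤ 4.
  x = 4: f_y(4, y) = 6*y**2 - 8*y + 50; no integer root y with |y| ≤ 4.
Only singular point on the grid: (-1, 0).
Classify: substitute x = -1 + u, y = 0 + v and expand: f = 2*u**2*v - u**2 - u*v**2 + 2*v**3 + v**2.
No constant or linear terms (consistent with a singular point). Quadratic part: -u**2 + v**2. Cubic part: 2*u**2*v - u*v**2 + 2*v**3.
The quadratic part v**2 - u**2 = (v − u)(v + u) splits into two distinct linear factors, so there are two distinct tangent lines y − 0 = ±(x − -1) — this is a node (ordinary double point).
Classification: node.


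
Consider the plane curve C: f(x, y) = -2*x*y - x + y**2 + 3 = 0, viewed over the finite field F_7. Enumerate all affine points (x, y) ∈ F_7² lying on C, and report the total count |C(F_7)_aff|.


Affine F_7-points: {(0, 2), (0, 5), (3, 0), (3, 6), (6, 1), (6, 4)}; count = 6.

For each of the 49 pairs (x, y) ∈ F_7², evaluate f(x, y) mod 7. Record the zeros.
  x = 0: [0↦3, 1↦4, 2↦0, 3↦5, 4↦5, 5↦0, 6↦4]  zeros at y ∈ {2, 5}
  x = 1: [0↦2, 1↦1, 2↦2, 3↦5, 4↦3, 5↦3, 6↦5]  zeros at y ∈ ∅
  x = 2: [0↦1, 1↦5, 2↦4, 3↦5, 4↦1, 5↦6, 6↦6]  zeros at y ∈ ∅
  x = 3: [0↦0, 1↦2, 2↦6, 3↦5, 4↦6, 5↦2, 6↦0]  zeros at y ∈ {0, 6}
  x = 4: [0↦6, 1↦6, 2↦1, 3↦5, 4↦4, 5↦5, 6↦1]  zeros at y ∈ ∅
  x = 5: [0↦5, 1↦3, 2↦3, 3↦5, 4↦2, 5↦1, 6↦2]  zeros at y ∈ ∅
  x = 6: [0↦4, 1↦0, 2↦5, 3↦5, 4↦0, 5↦4, 6↦3]  zeros at y ∈ {1, 4}
Collecting zeros: affine points = {(0, 2), (0, 5), (3, 0), (3, 6), (6, 1), (6, 4)}.
Total count |C(F_7)_aff| = 6.


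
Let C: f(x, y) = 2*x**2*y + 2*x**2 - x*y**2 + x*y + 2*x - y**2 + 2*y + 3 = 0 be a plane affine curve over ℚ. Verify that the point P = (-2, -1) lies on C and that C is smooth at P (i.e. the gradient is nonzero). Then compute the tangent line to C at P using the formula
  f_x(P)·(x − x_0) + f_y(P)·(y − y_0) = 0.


Tangent line at P: 6*y + 6 = 0.

Step 1: f(-2, -1) = 0, so P lies on C.
Step 2: partial derivatives
  f_x(x, y) = 4*x*y + 4*x - y**2 + y + 2, f_y(x, y) = 2*x**2 - 2*x*y + x - 2*y + 2.
  f_x(P) = 0, f_y(P) = 6 (gradient nonzero, so P is smooth).
Step 3: tangent line at P: 0·(x − -2) + 6·(y − -1) = 0.
Expanding: 6*y + 6 = 0.


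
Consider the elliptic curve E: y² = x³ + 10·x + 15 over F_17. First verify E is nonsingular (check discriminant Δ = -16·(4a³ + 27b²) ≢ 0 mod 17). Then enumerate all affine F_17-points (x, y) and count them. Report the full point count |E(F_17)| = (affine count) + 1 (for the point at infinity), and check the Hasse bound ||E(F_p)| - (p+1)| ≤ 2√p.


Affine points = {(0, 7), (0, 10), (1, 3), (1, 14), (2, 3), (2, 14), (3, 2), (3, 15), (4, 0), (6, 6), (6, 11), (9, 1), (9, 16), (13, 8), (13, 9), (14, 3), (14, 14), (15, 2), (15, 15), (16, 2), (16, 15)}; affine count = 21; |E(F_17)| = 22.

Discriminant check: Δ ∝ 4a³ + 27b² = 4·10³ + 27·15² = 4·1000 + 27·225 ≡ 11 (mod 17). Nonzero ⇒ E is nonsingular.
For each x ∈ F_17, compute rhs = x³ + 10·x + 15 mod 17, then count y ∈ F_17 with y² ≡ rhs.
  x = 0: rhs = 15, matching y values: 7, 10 (2 points).
  x = 1: rhs = 9, matching y values: 3, 14 (2 points).
  x = 2: rhs = 9, matching y values: 3, 14 (2 points).
  x = 3: rhs = 4, matching y values: 2, 15 (2 points).
  x = 4: rhs = 0, matching y values: 0 (1 points).
  x = 5: rhs = 3, matching y values: none (0 points).
  x = 6: rhs = 2, matching y values: 6, 11 (2 points).
  x = 7: rhs = 3, matching y values: none (0 points).
  x = 8: rhs = 12, matching y values: none (0 points).
  x = 9: rhs = 1, matching y values: 1, 16 (2 points).
  x = 10: rhs = 10, matching y values: none (0 points).
  x = 11: rhs = 11, matching y values: none (0 points).
  x = 12: rhs = 10, matching y values: none (0 points).
  x = 13: rhs = 13, matching y values: 8, 9 (2 points).
  x = 14: rhs = 9, matching y values: 3, 14 (2 points).
  x = 15: rhs = 4, matching y values: 2, 15 (2 points).
  x = 16: rhs = 4, matching y values: 2, 15 (2 points).
Total affine count: 21.
Full point count |E(F_17)| = 21 + 1 = 22.
Hasse bound: |22 − (17+1)| = |4| = 4 ≤ 2√17 ≈ 8.2462 ✓.


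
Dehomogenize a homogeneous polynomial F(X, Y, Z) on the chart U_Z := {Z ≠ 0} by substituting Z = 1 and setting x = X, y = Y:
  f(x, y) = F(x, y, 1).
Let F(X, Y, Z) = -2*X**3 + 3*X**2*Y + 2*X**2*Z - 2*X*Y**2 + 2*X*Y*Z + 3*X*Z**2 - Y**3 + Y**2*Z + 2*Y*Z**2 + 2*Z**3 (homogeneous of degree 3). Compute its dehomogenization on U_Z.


f(x, y) = -2*x**3 + 3*x**2*y + 2*x**2 - 2*x*y**2 + 2*x*y + 3*x - y**3 + y**2 + 2*y + 2

On U_Z we set Z = 1. Each monomial c·X^i·Y^j·Z^k in F becomes c·x^i·y^j·1^k = c·x^i·y^j.
Substituting Z = 1: F(X, Y, 1) = -2*x**3 + 3*x**2*y + 2*x**2 - 2*x*y**2 + 2*x*y + 3*x - y**3 + y**2 + 2*y + 2.
Note: deg(f) ≤ deg(F) = 3; strict inequality happens when F is divisible by Z (lost terms).


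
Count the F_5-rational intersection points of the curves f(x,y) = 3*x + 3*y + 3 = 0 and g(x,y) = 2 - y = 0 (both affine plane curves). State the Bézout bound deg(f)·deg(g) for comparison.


Common zeros: {(2, 2)}; count = 1; Bézout bound = 1.

deg(f) = 1, deg(g) = 1, so Bézout bound = 1.
Scan x ∈ F_5. For each x, list the y ∈ F_5 with f(x, y) ≡ 0 and those with g(x, y) ≡ 0 (mod 5); the common zeros in that column are the intersection.
  x = 0: f ≡ 0 at y ∈ {4}; g ≡ 0 at y ∈ {2}; common: ∅.
  x = 1: f ≡ 0 at y ∈ {3}; g ≡ 0 at y ∈ {2}; common: ∅.
  x = 2: f ≡ 0 at y ∈ {2}; g ≡ 0 at y ∈ {2}; common: {2}.
  x = 3: f ≡ 0 at y ∈ {1}; g ≡ 0 at y ∈ {2}; common: ∅.
  x = 4: f ≡ 0 at y ∈ {0}; g ≡ 0 at y ∈ {2}; common: ∅.
Collecting: common zeros = {(2, 2)}, so the count is 1.
Comparison with the Bézout bound: 1 ≤ 1 = deg(f)·deg(g), as expected for curves with no common component (the bound is attained).


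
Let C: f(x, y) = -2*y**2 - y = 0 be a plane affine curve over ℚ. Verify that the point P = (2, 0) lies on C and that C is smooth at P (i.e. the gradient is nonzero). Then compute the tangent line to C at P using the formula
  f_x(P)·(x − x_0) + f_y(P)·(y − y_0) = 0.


Tangent line at P: -y = 0.

Step 1: f(2, 0) = 0, so P lies on C.
Step 2: partial derivatives
  f_x(x, y) = 0, f_y(x, y) = -4*y - 1.
  f_x(P) = 0, f_y(P) = -1 (gradient nonzero, so P is smooth).
Step 3: tangent line at P: 0·(x − 2) + -1·(y − 0) = 0.
Expanding: -y = 0.


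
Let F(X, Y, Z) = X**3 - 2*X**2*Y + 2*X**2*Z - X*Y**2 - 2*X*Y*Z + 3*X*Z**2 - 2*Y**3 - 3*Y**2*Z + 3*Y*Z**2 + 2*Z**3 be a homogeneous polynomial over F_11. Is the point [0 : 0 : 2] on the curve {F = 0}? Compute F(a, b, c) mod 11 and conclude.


F(0,0,2) ≡ 5 (mod 11); P is NOT on the curve.

Evaluate F(0, 0, 2) term-by-term (mod 11).
  X**3 ↦ 1·0·1·1 = 0
  -2*X**2*Y ↦ -2·0·0·1 = 0
  2*X**2*Z ↦ 2·0·1·2 = 0
  -X*Y**2 ↦ -1·0·0·1 = 0
  -2*X*Y*Z ↦ -2·0·0·2 = 0
  3*X*Z**2 ↦ 3·0·1·4 = 0
  -2*Y**3 ↦ -2·1·0·1 = 0
  -3*Y**2*Z ↦ -3·1·0·2 = 0
  3*Y*Z**2 ↦ 3·1·0·4 = 0
  2*Z**3 ↦ 2·1·1·8 = 16
Sum: F(0, 0, 2) = (0) + (0) + (0) + (0) + (0) + (0) + (0) + (0) + (0) + (16) = 16.
Reducing mod 11: 16 ≡ 5 (mod 11).
Since F(a, b, c) ≡ 5 ≠ 0 (mod 11), P does NOT lie on the curve.


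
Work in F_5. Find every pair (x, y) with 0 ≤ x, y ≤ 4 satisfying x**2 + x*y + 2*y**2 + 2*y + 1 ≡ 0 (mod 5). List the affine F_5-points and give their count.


Affine F_5-points: {(0, 1), (0, 3), (2, 0), (2, 3), (3, 0), (4, 1)}; count = 6.

For each of the 25 pairs (x, y) ∈ F_5², evaluate f(x, y) mod 5. Record the zeros.
  x = 0: [0↦1, 1↦0, 2↦3, 3↦0, 4↦1]  zeros at y ∈ {1, 3}
  x = 1: [0↦2, 1↦2, 2↦1, 3↦4, 4↦1]  zeros at y ∈ ∅
  x = 2: [0↦0, 1↦1, 2↦1, 3↦0, 4↦3]  zeros at y ∈ {0, 3}
  x = 3: [0↦0, 1↦2, 2↦3, 3↦3, 4↦2]  zeros at y ∈ {0}
  x = 4: [0↦2, 1↦0, 2↦2, 3↦3, 4↦3]  zeros at y ∈ {1}
Collecting zeros: affine points = {(0, 1), (0, 3), (2, 0), (2, 3), (3, 0), (4, 1)}.
Total count |C(F_5)_aff| = 6.


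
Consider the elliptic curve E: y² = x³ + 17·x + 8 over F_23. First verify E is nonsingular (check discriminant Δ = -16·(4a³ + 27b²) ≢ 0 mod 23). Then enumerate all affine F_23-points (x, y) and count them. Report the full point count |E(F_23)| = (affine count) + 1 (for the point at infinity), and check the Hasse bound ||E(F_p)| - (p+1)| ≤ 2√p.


Affine points = {(0, 10), (0, 13), (1, 7), (1, 16), (2, 2), (2, 21), (4, 5), (4, 18), (6, 2), (6, 21), (8, 9), (8, 14), (9, 4), (9, 19), (11, 10), (11, 13), (12, 10), (12, 13), (14, 0), (15, 2), (15, 21), (16, 11), (16, 12), (17, 9), (17, 14), (21, 9), (21, 14), (22, 6), (22, 17)}; affine count = 29; |E(F_23)| = 30.

Discriminant check: Δ ∝ 4a³ + 27b² = 4·17³ + 27·8² = 4·4913 + 27·64 ≡ 13 (mod 23). Nonzero ⇒ E is nonsingular.
For each x ∈ F_23, compute rhs = x³ + 17·x + 8 mod 23, then count y ∈ F_23 with y² ≡ rhs.
  x = 0: rhs = 8, matching y values: 10, 13 (2 points).
  x = 1: rhs = 3, matching y values: 7, 16 (2 points).
  x = 2: rhs = 4, matching y values: 2, 21 (2 points).
  x = 3: rhs = 17, matching y values: none (0 points).
  x = 4: rhs = 2, matching y values: 5, 18 (2 points).
  x = 5: rhs = 11, matching y values: none (0 points).
  x = 6: rhs = 4, matching y values: 2, 21 (2 points).
  x = 7: rhs = 10, matching y values: none (0 points).
  x = 8: rhs = 12, matching y values: 9, 14 (2 points).
  x = 9: rhs = 16, matching y values: 4, 19 (2 points).
  x = 10: rhs = 5, matching y values: none (0 points).
  x = 11: rhs = 8, matching y values: 10, 13 (2 points).
  x = 12: rhs = 8, matching y values: 10, 13 (2 points).
  x = 13: rhs = 11, matching y values: none (0 points).
  x = 14: rhs = 0, matching y values: 0 (1 points).
  x = 15: rhs = 4, matching y values: 2, 21 (2 points).
  x = 16: rhs = 6, matching y values: 11, 12 (2 points).
  x = 17: rhs = 12, matching y values: 9, 14 (2 points).
  x = 18: rhs = 5, matching y values: none (0 points).
  x = 19: rhs = 14, matching y values: none (0 points).
  x = 20: rhs = 22, matching y values: none (0 points).
  x = 21: rhs = 12, matching y values: 9, 14 (2 points).
  x = 22: rhs = 13, matching y values: 6, 17 (2 points).
Total affine count: 29.
Full point count |E(F_23)| = 29 + 1 = 30.
Hasse bound: |30 − (23+1)| = |6| = 6 ≤ 2√23 ≈ 9.5917 ✓.


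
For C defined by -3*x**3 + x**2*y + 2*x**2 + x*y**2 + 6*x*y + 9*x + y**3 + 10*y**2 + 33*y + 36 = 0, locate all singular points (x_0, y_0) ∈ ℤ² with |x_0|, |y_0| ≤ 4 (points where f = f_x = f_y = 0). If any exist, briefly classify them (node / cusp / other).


Singular points: {(0, -3)}; classification: node.

Compute partial derivatives:
  f_x = -9*x**2 + 2*x*y + 4*x + y**2 + 6*y + 9.
  f_y = x**2 + 2*x*y + 6*x + 3*y**2 + 20*y + 33.
Scan x_0 ∈ {−4, ..., 4}. For each x_0, f_y(x_0, y) is a polynomial in y; find its integer roots y ∈ {−4, ..., 4}, then test f_x and f at those candidates.
  x = -4: f_y(-4, y) = 3*y**2 + 12*y + 25; no integer root y with |y| ≤ 4.
  x = -3: f_y(-3, y) = 3*y**2 + 14*y + 24; no integer root y with |y| ≤ 4.
  x = -2: f_y(-2, y) = 3*y**2 + 16*y + 25; no integer root y with |y| ≤ 4.
  x = -1: f_y(-1, y) = 3*y**2 + 18*y + 28; no integer root y with |y| ≤ 4.
  x = 0: f_y(0, y) = 3*y**2 + 20*y + 33; vanishes at y ∈ {-3}. (0, -3): f_x = 0, f = 0 — SINGULAR.
  x = 1: f_y(1, y) = 3*y**2 + 22*y + 40; vanishes at y ∈ {-4}. (1, -4): f_x = -12 ≠ 0.
  x = 2: f_y(2, y) = 3*y**2 + 24*y + 49; no integer root y with |y| ≤ 4.
  x = 3: f_y(3, y) = 3*y**2 + 26*y + 60; no integer root y with |y| ≤ 4.
  x = 4: f_y(4, y) = 3*y**2 + 28*y + 73; no integer root y with |y| ≤ 4.
Only singular point on the grid: (0, -3).
Classify: substitute x = 0 + u, y = -3 + v and expand: f = -3*u**3 + u**2*v - u**2 + u*v**2 + v**3 + v**2.
No constant or linear terms (consistent with a singular point). Quadratic part: -u**2 + v**2. Cubic part: -3*u**3 + u**2*v + u*v**2 + v**3.
The quadratic part v**2 - u**2 = (v − u)(v + u) splits into two distinct linear factors, so there are two distinct tangent lines y − -3 = ±(x − 0) — this is a node (ordinary double point).
Classification: node.


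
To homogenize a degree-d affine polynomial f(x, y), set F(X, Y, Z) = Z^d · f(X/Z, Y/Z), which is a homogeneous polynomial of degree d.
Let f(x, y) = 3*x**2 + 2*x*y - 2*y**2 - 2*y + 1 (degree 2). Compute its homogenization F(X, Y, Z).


F(X, Y, Z) = 3*X**2 + 2*X*Y - 2*Y**2 - 2*Y*Z + Z**2

deg(f) = 2.
Substitute x = X/Z, y = Y/Z into f, then multiply by Z^2.
  monomial 3·x^2·y^0 ↦ 3·X^2·Y^0·Z^0.
  monomial 2·x^1·y^1 ↦ 2·X^1·Y^1·Z^0.
  monomial -2·x^0·y^2 ↦ -2·X^0·Y^2·Z^0.
  monomial -2·x^0·y^1 ↦ -2·X^0·Y^1·Z^1.
  monomial 1·x^0·y^0 ↦ 1·X^0·Y^0·Z^2.
Collecting: F(X, Y, Z) = 3*X**2 + 2*X*Y - 2*Y**2 - 2*Y*Z + Z**2.


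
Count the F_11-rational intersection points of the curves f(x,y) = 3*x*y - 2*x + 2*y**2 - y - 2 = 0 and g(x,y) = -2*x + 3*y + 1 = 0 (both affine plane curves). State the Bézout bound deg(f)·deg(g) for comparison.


Common zeros: ∅; count = 0; Bézout bound = 2.

deg(f) = 2, deg(g) = 1, so Bézout bound = 2.
Scan x ∈ F_11. For each x, list the y ∈ F_11 with f(x, y) ≡ 0 and those with g(x, y) ≡ 0 (mod 11); the common zeros in that column are the intersection.
  x = 0: f ≡ 0 at y ∈ ∅; g ≡ 0 at y ∈ {7}; common: ∅.
  x = 1: f ≡ 0 at y ∈ {1, 9}; g ≡ 0 at y ∈ {4}; common: ∅.
  x = 2: f ≡ 0 at y ∈ ∅; g ≡ 0 at y ∈ {1}; common: ∅.
  x = 3: f ≡ 0 at y ∈ ∅; g ≡ 0 at y ∈ {9}; common: ∅.
  x = 4: f ≡ 0 at y ∈ {4, 7}; g ≡ 0 at y ∈ {6}; common: ∅.
  x = 5: f ≡ 0 at y ∈ ∅; g ≡ 0 at y ∈ {3}; common: ∅.
  x = 6: f ≡ 0 at y ∈ {3, 5}; g ≡ 0 at y ∈ {0}; common: ∅.
  x = 7: f ≡ 0 at y ∈ {6}; g ≡ 0 at y ∈ {8}; common: ∅.
  x = 8: f ≡ 0 at y ∈ ∅; g ≡ 0 at y ∈ {5}; common: ∅.
  x = 9: f ≡ 0 at y ∈ {10}; g ≡ 0 at y ∈ {2}; common: ∅.
  x = 10: f ≡ 0 at y ∈ {0, 2}; g ≡ 0 at y ∈ {10}; common: ∅.
Collecting: common zeros = ∅, so the count is 0.
Comparison with the Bézout bound: 0 ≤ 2 = deg(f)·deg(g), as expected for curves with no common component (the affine F_11-count falls short of the bound because intersections may lie at infinity, over extension fields, or carry multiplicity).


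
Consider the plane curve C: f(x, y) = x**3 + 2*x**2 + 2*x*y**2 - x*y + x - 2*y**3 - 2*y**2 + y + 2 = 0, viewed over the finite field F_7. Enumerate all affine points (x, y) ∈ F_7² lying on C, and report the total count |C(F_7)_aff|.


Affine F_7-points: {(0, 4), (5, 0), (5, 5), (5, 6), (6, 4)}; count = 5.

For each of the 49 pairs (x, y) ∈ F_7², evaluate f(x, y) mod 7. Record the zeros.
  x = 0: [0↦2, 1↦6, 2↦1, 3↦3, 4↦0, 5↦1, 6↦1]  zeros at y ∈ {4}
  x = 1: [0↦6, 1↦4, 2↦4, 3↦1, 4↦4, 5↦1, 6↦1]  zeros at y ∈ ∅
  x = 2: [0↦6, 1↦5, 2↦3, 3↦2, 4↦4, 5↦4, 6↦4]  zeros at y ∈ ∅
  x = 3: [0↦1, 1↦1, 2↦4, 3↦5, 4↦6, 5↦2, 6↦2]  zeros at y ∈ ∅
  x = 4: [0↦4, 1↦5, 2↦6, 3↦2, 4↦2, 5↦1, 6↦1]  zeros at y ∈ ∅
  x = 5: [0↦0, 1↦2, 2↦1, 3↦6, 4↦5, 5↦0, 6↦0]  zeros at y ∈ {0, 5, 6}
  x = 6: [0↦2, 1↦5, 2↦2, 3↦2, 4↦0, 5↦5, 6↦5]  zeros at y ∈ {4}
Collecting zeros: affine points = {(0, 4), (5, 0), (5, 5), (5, 6), (6, 4)}.
Total count |C(F_7)_aff| = 5.


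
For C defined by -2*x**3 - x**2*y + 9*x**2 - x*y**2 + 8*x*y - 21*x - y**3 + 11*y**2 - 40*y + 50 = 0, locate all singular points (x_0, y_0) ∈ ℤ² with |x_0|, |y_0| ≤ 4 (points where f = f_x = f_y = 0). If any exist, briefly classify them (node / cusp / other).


Singular points: {(1, 3)}; classification: cusp.

Compute partial derivatives:
  f_x = -6*x**2 - 2*x*y + 18*x - y**2 + 8*y - 21.
  f_y = -x**2 - 2*x*y + 8*x - 3*y**2 + 22*y - 40.
Scan x_0 ∈ {−4, ..., 4}. For each x_0, f_y(x_0, y) is a polynomial in y; find its integer roots y ∈ {−4, ..., 4}, then test f_x and f at those candidates.
  x = -4: f_y(-4, y) = -3*y**2 + 30*y - 88; no integer root y with |y| ≤ 4.
  x = -3: f_y(-3, y) = -3*y**2 + 28*y - 73; no integer root y with |y| ≤ 4.
  x = -2: f_y(-2, y) = -3*y**2 + 26*y - 60; no integer root y with |y| ≤ 4.
  x = -1: f_y(-1, y) = -3*y**2 + 24*y - 49; no integer root y with |y| ≤ 4.
  x = 0: f_y(0, y) = -3*y**2 + 22*y - 40; vanishes at y ∈ {4}. (0, 4): f_x = -5 ≠ 0.
  x = 1: f_y(1, y) = -3*y**2 + 20*y - 33; vanishes at y ∈ {3}. (1, 3): f_x = 0, f = 0 — SINGULAR.
  x = 2: f_y(2, y) = -3*y**2 + 18*y - 28; no integer root y with |y| ≤ 4.
  x = 3: f_y(3, y) = -3*y**2 + 16*y - 25; no integer root y with |y| ≤ 4.
  x = 4: f_y(4, y) = -3*y**2 + 14*y - 24; no integer root y with |y| ≤ 4.
Only singular point on the grid: (1, 3).
Classify: substitute x = 1 + u, y = 3 + v and expand: f = -2*u**3 - u**2*v - u*v**2 - v**3 + v**2.
No constant or linear terms (consistent with a singular point). Quadratic part: v**2. Cubic part: -2*u**3 - u**2*v - u*v**2 - v**3.
The quadratic part v**2 is a perfect square, so there is a single (double) tangent line v = 0, i.e. y = 3. Restricting the cubic part to that line (v = 0) leaves -2*u**3 ≠ 0, so f is not divisible by v and the branch is v² ≈ 2*u**3 to lowest order — this is a cusp.
Classification: cusp.


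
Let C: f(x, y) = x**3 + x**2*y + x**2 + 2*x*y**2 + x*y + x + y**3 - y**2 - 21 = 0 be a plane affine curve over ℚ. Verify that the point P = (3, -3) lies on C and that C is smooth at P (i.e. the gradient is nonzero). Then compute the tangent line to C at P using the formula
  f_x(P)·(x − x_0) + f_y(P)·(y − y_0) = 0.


Tangent line at P: 31*x + 9*y - 66 = 0.

Step 1: f(3, -3) = 0, so P lies on C.
Step 2: partial derivatives
  f_x(x, y) = 3*x**2 + 2*x*y + 2*x + 2*y**2 + y + 1, f_y(x, y) = x**2 + 4*x*y + x + 3*y**2 - 2*y.
  f_x(P) = 31, f_y(P) = 9 (gradient nonzero, so P is smooth).
Step 3: tangent line at P: 31·(x − 3) + 9·(y − -3) = 0.
Expanding: 31*x + 9*y - 66 = 0.


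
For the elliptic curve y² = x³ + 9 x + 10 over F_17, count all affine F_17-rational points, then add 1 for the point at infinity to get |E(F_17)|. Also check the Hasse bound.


Affine points = {(2, 6), (2, 11), (3, 8), (3, 9), (4, 5), (4, 12), (6, 5), (6, 12), (7, 5), (7, 12), (8, 4), (8, 13), (9, 2), (9, 15), (15, 1), (15, 16), (16, 0)}; affine count = 17; |E(F_17)| = 18.

Discriminant check: Δ ∝ 4a³ + 27b² = 4·9³ + 27·10² = 4·729 + 27·100 ≡ 6 (mod 17). Nonzero ⇒ E is nonsingular.
For each x ∈ F_17, compute rhs = x³ + 9·x + 10 mod 17, then count y ∈ F_17 with y² ≡ rhs.
  x = 0: rhs = 10, matching y values: none (0 points).
  x = 1: rhs = 3, matching y values: none (0 points).
  x = 2: rhs = 2, matching y values: 6, 11 (2 points).
  x = 3: rhs = 13, matching y values: 8, 9 (2 points).
  x = 4: rhs = 8, matching y values: 5, 12 (2 points).
  x = 5: rhs = 10, matching y values: none (0 points).
  x = 6: rhs = 8, matching y values: 5, 12 (2 points).
  x = 7: rhs = 8, matching y values: 5, 12 (2 points).
  x = 8: rhs = 16, matching y values: 4, 13 (2 points).
  x = 9: rhs = 4, matching y values: 2, 15 (2 points).
  x = 10: rhs = 12, matching y values: none (0 points).
  x = 11: rhs = 12, matching y values: none (0 points).
  x = 12: rhs = 10, matching y values: none (0 points).
  x = 13: rhs = 12, matching y values: none (0 points).
  x = 14: rhs = 7, matching y values: none (0 points).
  x = 15: rhs = 1, matching y values: 1, 16 (2 points).
  x = 16: rhs = 0, matching y values: 0 (1 points).
Total affine count: 17.
Full point count |E(F_17)| = 17 + 1 = 18.
Hasse bound: |18 − (17+1)| = |0| = 0 ≤ 2√17 ≈ 8.2462 ✓.


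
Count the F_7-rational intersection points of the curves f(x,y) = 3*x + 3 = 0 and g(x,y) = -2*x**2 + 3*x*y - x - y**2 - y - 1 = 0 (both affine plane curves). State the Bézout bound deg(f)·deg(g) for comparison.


Common zeros: {(6, 1), (6, 2)}; count = 2; Bézout bound = 2.

deg(f) = 1, deg(g) = 2, so Bézout bound = 2.
Scan x ∈ F_7. For each x, list the y ∈ F_7 with f(x, y) ≡ 0 and those with g(x, y) ≡ 0 (mod 7); the common zeros in that column are the intersection.
  x = 0: f ≡ 0 at y ∈ ∅; g ≡ 0 at y ∈ {2, 4}; common: ∅.
  x = 1: f ≡ 0 at y ∈ ∅; g ≡ 0 at y ∈ {3, 6}; common: ∅.
  x = 2: f ≡ 0 at y ∈ ∅; g ≡ 0 at y ∈ {1, 4}; common: ∅.
  x = 3: f ≡ 0 at y ∈ ∅; g ≡ 0 at y ∈ {3, 5}; common: ∅.
  x = 4: f ≡ 0 at y ∈ ∅; g ≡ 0 at y ∈ {5, 6}; common: ∅.
  x = 5: f ≡ 0 at y ∈ ∅; g ≡ 0 at y ∈ {0}; common: ∅.
  x = 6: f ≡ 0 at y ∈ {0, 1, 2, 3, 4, 5, 6}; g ≡ 0 at y ∈ {1, 2}; common: {1, 2}.
Collecting: common zeros = {(6, 1), (6, 2)}, so the count is 2.
Comparison with the Bézout bound: 2 ≤ 2 = deg(f)·deg(g), as expected for curves with no common component (the bound is attained).


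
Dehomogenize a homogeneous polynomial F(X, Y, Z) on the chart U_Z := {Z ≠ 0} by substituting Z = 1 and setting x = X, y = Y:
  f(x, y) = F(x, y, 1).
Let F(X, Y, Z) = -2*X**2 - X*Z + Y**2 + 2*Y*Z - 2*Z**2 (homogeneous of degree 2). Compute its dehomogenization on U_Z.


f(x, y) = -2*x**2 - x + y**2 + 2*y - 2

On U_Z we set Z = 1. Each monomial c·X^i·Y^j·Z^k in F becomes c·x^i·y^j·1^k = c·x^i·y^j.
Substituting Z = 1: F(X, Y, 1) = -2*x**2 - x + y**2 + 2*y - 2.
Note: deg(f) ≤ deg(F) = 2; strict inequality happens when F is divisible by Z (lost terms).


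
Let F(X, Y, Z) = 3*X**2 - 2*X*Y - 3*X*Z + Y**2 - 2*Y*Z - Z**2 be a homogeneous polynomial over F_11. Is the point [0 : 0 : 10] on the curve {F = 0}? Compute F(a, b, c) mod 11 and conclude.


F(0,0,10) ≡ 10 (mod 11); P is NOT on the curve.

Evaluate F(0, 0, 10) term-by-term (mod 11).
  3*X**2 ↦ 3·0·1·1 = 0
  -2*X*Y ↦ -2·0·0·1 = 0
  -3*X*Z ↦ -3·0·1·10 = 0
  Y**2 ↦ 1·1·0·1 = 0
  -2*Y*Z ↦ -2·1·0·10 = 0
  -Z**2 ↦ -1·1·1·100 = -100
Sum: F(0, 0, 10) = (0) + (0) + (0) + (0) + (0) + (-100) = -100.
Reducing mod 11: -100 ≡ 10 (mod 11).
Since F(a, b, c) ≡ 10 ≠ 0 (mod 11), P does NOT lie on the curve.


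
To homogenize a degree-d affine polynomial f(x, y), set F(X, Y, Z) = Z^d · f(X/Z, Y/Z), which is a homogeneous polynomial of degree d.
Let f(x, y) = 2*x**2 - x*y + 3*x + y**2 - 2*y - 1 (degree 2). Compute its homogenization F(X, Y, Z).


F(X, Y, Z) = 2*X**2 - X*Y + 3*X*Z + Y**2 - 2*Y*Z - Z**2

deg(f) = 2.
Substitute x = X/Z, y = Y/Z into f, then multiply by Z^2.
  monomial 2·x^2·y^0 ↦ 2·X^2·Y^0·Z^0.
  monomial -1·x^1·y^1 ↦ -1·X^1·Y^1·Z^0.
  monomial 3·x^1·y^0 ↦ 3·X^1·Y^0·Z^1.
  monomial 1·x^0·y^2 ↦ 1·X^0·Y^2·Z^0.
  monomial -2·x^0·y^1 ↦ -2·X^0·Y^1·Z^1.
  monomial -1·x^0·y^0 ↦ -1·X^0·Y^0·Z^2.
Collecting: F(X, Y, Z) = 2*X**2 - X*Y + 3*X*Z + Y**2 - 2*Y*Z - Z**2.


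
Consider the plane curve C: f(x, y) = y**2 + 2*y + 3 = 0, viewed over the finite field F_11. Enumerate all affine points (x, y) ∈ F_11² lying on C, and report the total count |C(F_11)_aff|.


Affine F_11-points: {(0, 2), (0, 7), (1, 2), (1, 7), (2, 2), (2, 7), (3, 2), (3, 7), (4, 2), (4, 7), (5, 2), (5, 7), (6, 2), (6, 7), (7, 2), (7, 7), (8, 2), (8, 7), (9, 2), (9, 7), (10, 2), (10, 7)}; count = 22.

For each of the 121 pairs (x, y) ∈ F_11², evaluate f(x, y) mod 11. Record the zeros.
  x = 0: [0↦3, 1↦6, 2↦0, 3↦7, 4↦5, 5↦5, 6↦7, 7↦0, 8↦6, 9↦3, 10↦2]  zeros at y ∈ {2, 7}
  x = 1: [0↦3, 1↦6, 2↦0, 3↦7, 4↦5, 5↦5, 6↦7, 7↦0, 8↦6, 9↦3, 10↦2]  zeros at y ∈ {2, 7}
  x = 2: [0↦3, 1↦6, 2↦0, 3↦7, 4↦5, 5↦5, 6↦7, 7↦0, 8↦6, 9↦3, 10↦2]  zeros at y ∈ {2, 7}
  x = 3: [0↦3, 1↦6, 2↦0, 3↦7, 4↦5, 5↦5, 6↦7, 7↦0, 8↦6, 9↦3, 10↦2]  zeros at y ∈ {2, 7}
  x = 4: [0↦3, 1↦6, 2↦0, 3↦7, 4↦5, 5↦5, 6↦7, 7↦0, 8↦6, 9↦3, 10↦2]  zeros at y ∈ {2, 7}
  x = 5: [0↦3, 1↦6, 2↦0, 3↦7, 4↦5, 5↦5, 6↦7, 7↦0, 8↦6, 9↦3, 10↦2]  zeros at y ∈ {2, 7}
  x = 6: [0↦3, 1↦6, 2↦0, 3↦7, 4↦5, 5↦5, 6↦7, 7↦0, 8↦6, 9↦3, 10↦2]  zeros at y ∈ {2, 7}
  x = 7: [0↦3, 1↦6, 2↦0, 3↦7, 4↦5, 5↦5, 6↦7, 7↦0, 8↦6, 9↦3, 10↦2]  zeros at y ∈ {2, 7}
  x = 8: [0↦3, 1↦6, 2↦0, 3↦7, 4↦5, 5↦5, 6↦7, 7↦0, 8↦6, 9↦3, 10↦2]  zeros at y ∈ {2, 7}
  x = 9: [0↦3, 1↦6, 2↦0, 3↦7, 4↦5, 5↦5, 6↦7, 7↦0, 8↦6, 9↦3, 10↦2]  zeros at y ∈ {2, 7}
  x = 10: [0↦3, 1↦6, 2↦0, 3↦7, 4↦5, 5↦5, 6↦7, 7↦0, 8↦6, 9↦3, 10↦2]  zeros at y ∈ {2, 7}
Collecting zeros: affine points = {(0, 2), (0, 7), (1, 2), (1, 7), (2, 2), (2, 7), (3, 2), (3, 7), (4, 2), (4, 7), (5, 2), (5, 7), (6, 2), (6, 7), (7, 2), (7, 7), (8, 2), (8, 7), (9, 2), (9, 7), (10, 2), (10, 7)}.
Total count |C(F_11)_aff| = 22.
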